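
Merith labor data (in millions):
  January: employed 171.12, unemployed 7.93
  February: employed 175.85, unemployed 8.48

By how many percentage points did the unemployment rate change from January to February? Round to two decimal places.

The unemployment rate changed by +0.17 percentage points.

January: labor force = 171.12 + 7.93 = 179.05; u = 7.93/179.05 = 4.43%.
February: labor force = 175.85 + 8.48 = 184.33; u = 8.48/184.33 = 4.60%.
Change = 4.60% − 4.43% = +0.17 pp.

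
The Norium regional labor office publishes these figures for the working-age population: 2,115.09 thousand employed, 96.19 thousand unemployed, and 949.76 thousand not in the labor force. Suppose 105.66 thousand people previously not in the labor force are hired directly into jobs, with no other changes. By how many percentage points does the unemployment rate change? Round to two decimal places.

The unemployment rate changes by −0.20 percentage points.

Initially, labor force = 2,115.09 + 96.19 = 2,211.28 thousand, so u = 96.19/2,211.28 = 4.35%.
After the change, employed and labor force both rise by 105.66; unemployed unchanged → E = 2,220.75, U = 96.19, labor force = 2,316.94 thousand.
New unemployment rate = 96.19 / 2,316.94 = 4.15%.
Change = 4.15% − 4.35% = −0.20 percentage points.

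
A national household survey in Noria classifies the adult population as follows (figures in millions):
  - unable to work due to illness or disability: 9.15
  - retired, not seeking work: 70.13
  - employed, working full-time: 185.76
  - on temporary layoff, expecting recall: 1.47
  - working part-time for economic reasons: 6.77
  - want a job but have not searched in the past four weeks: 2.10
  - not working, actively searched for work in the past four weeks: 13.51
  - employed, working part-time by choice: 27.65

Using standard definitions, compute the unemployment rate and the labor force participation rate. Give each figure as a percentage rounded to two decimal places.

Employed = 185.76 + 6.77 + 27.65 = 220.18 million (anyone who worked, including part-time for economic reasons, counts as employed).
Unemployed = 1.47 + 13.51 = 14.98 million (jobless and actively searching, or on temporary layoff).
Labor force = 220.18 + 14.98 = 235.16 million.
Not in labor force = 9.15 + 70.13 + 2.10 = 81.38 million (those not working and not actively searching are outside the labor force — including those who want a job but have given up searching).
Civilian working-age population = 235.16 + 81.38 = 316.54 million.
Unemployment rate = 14.98 / 235.16 = 6.37%.
Labor force participation rate = 235.16 / 316.54 = 74.29%.

Unemployment rate ≈ 6.37%; labor force participation rate ≈ 74.29%.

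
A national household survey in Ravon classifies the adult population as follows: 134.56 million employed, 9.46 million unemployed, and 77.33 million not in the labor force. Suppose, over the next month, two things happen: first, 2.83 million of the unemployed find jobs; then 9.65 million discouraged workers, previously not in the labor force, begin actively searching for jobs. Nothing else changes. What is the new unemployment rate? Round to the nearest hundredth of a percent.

New unemployment rate ≈ 10.59%.

Initially, labor force = 134.56 + 9.46 = 144.02 million, so u = 9.46/144.02 = 6.57%.
After the first change, unemployed falls and employed rises by 2.83; labor force unchanged → E = 137.39, U = 6.63, labor force = 144.02 million.
After the second change, unemployed and labor force both rise by 9.65 → E = 137.39, U = 16.28, labor force = 153.67 million.
New unemployment rate = 16.28 / 153.67 = 10.59%.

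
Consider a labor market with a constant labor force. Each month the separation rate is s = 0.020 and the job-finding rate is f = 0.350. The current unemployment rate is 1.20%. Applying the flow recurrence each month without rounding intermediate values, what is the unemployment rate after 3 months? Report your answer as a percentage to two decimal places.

Unemployment rate after three months ≈ 4.35%.

With a fixed labor force, u_{t+1} = u_t + s·(1−u_t) − f·u_t = u_t·(1−s−f) + s.
Here 1−s−f = 0.630 and s = 0.020.
u_1 = 0.012000 × 0.630 + 0.020 = 0.027560.
u_2 = 0.027560 × 0.630 + 0.020 = 0.037363.
u_3 = 0.037363 × 0.630 + 0.020 = 0.043539.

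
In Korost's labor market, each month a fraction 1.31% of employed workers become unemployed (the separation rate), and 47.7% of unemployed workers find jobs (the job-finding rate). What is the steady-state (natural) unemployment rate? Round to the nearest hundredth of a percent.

Steady-state unemployment rate ≈ 2.67%.

At steady state the flows balance: s·E = f·U, so U/(E+U) = s/(s+f).
u* = 1.31 / (1.31 + 47.7) = 1.31 / 49.01 = 2.67%.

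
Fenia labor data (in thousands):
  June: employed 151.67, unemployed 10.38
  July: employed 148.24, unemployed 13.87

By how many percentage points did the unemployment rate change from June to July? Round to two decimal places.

The unemployment rate changed by +2.15 percentage points.

June: labor force = 151.67 + 10.38 = 162.05; u = 10.38/162.05 = 6.41%.
July: labor force = 148.24 + 13.87 = 162.11; u = 13.87/162.11 = 8.56%.
Change = 8.56% − 6.41% = +2.15 pp.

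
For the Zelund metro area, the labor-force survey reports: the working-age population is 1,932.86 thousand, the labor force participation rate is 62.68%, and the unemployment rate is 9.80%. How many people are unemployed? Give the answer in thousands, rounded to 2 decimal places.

About 118.73 thousand are unemployed.

Labor force = 0.6268 × 1,932.86 = 1,211.52 thousand.
Unemployed = 0.0980 × 1,211.52 ≈ 118.73 thousand.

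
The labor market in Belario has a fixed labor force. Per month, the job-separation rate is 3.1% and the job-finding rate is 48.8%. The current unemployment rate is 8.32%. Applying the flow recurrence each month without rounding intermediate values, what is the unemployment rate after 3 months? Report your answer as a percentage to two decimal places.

With a fixed labor force, u_{t+1} = u_t + s·(1−u_t) − f·u_t = u_t·(1−s−f) + s.
Here 1−s−f = 0.481 and s = 0.031.
u_1 = 0.083200 × 0.481 + 0.031 = 0.071019.
u_2 = 0.071019 × 0.481 + 0.031 = 0.065160.
u_3 = 0.065160 × 0.481 + 0.031 = 0.062342.

Unemployment rate after three months ≈ 6.23%.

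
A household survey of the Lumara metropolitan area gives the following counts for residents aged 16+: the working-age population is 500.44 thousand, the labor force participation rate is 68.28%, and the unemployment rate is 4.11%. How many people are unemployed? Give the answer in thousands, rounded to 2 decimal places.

About 14.04 thousand are unemployed.

Labor force = 0.6828 × 500.44 = 341.70 thousand.
Unemployed = 0.0411 × 341.70 ≈ 14.04 thousand.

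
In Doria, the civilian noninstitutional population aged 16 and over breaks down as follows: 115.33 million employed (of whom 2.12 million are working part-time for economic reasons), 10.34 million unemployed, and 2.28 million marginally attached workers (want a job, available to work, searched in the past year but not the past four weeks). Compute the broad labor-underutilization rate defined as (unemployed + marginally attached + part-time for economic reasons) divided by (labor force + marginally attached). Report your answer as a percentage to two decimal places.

Broad underutilization rate ≈ 11.52%.

Labor force = 115.33 + 10.34 = 125.67 million.
Numerator = 10.34 + 2.28 + 2.12 = 14.74 million.
Denominator = 125.67 + 2.28 = 127.95 million.
Broad rate = 14.74 / 127.95 = 11.52%.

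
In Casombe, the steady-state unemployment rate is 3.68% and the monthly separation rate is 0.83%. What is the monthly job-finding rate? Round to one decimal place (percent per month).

Job-finding rate ≈ 21.7% per month.

From u* = s/(s+f): f = s·(1−u)/u.
f = 0.83 × (1 − 0.0368) / 0.0368 = 0.7995 / 0.0368 ≈ 21.7% per month.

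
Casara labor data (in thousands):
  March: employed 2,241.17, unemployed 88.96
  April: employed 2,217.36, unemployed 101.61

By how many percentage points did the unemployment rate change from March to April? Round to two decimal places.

The unemployment rate changed by +0.56 percentage points.

March: labor force = 2,241.17 + 88.96 = 2,330.13; u = 88.96/2,330.13 = 3.82%.
April: labor force = 2,217.36 + 101.61 = 2,318.97; u = 101.61/2,318.97 = 4.38%.
Change = 4.38% − 3.82% = +0.56 pp.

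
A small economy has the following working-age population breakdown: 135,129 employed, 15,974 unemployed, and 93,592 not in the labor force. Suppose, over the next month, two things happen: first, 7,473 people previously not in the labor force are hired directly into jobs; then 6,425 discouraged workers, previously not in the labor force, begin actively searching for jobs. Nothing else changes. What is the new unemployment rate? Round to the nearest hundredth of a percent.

New unemployment rate ≈ 13.58%.

Initially, labor force = 135,129 + 15,974 = 151,103, so u = 15,974/151,103 = 10.57%.
After the first change, employed and labor force both rise by 7,473; unemployed unchanged → E = 142,602, U = 15,974, labor force = 158,576.
After the second change, unemployed and labor force both rise by 6,425 → E = 142,602, U = 22,399, labor force = 165,001.
New unemployment rate = 22,399 / 165,001 = 13.58%.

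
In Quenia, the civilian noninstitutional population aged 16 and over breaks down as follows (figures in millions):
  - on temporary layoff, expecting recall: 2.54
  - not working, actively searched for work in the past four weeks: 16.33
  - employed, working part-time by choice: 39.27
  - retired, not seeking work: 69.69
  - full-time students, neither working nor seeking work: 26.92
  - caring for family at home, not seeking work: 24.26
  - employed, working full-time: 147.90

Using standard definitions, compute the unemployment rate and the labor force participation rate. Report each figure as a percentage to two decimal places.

Unemployment rate ≈ 9.16%; labor force participation rate ≈ 63.03%.

Employed = 39.27 + 147.90 = 187.17 million.
Unemployed = 2.54 + 16.33 = 18.87 million (jobless and actively searching, or on temporary layoff).
Labor force = 187.17 + 18.87 = 206.04 million.
Not in labor force = 69.69 + 26.92 + 24.26 = 120.87 million (those not working and not actively searching are outside the labor force).
Civilian working-age population = 206.04 + 120.87 = 326.91 million.
Unemployment rate = 18.87 / 206.04 = 9.16%.
Labor force participation rate = 206.04 / 326.91 = 63.03%.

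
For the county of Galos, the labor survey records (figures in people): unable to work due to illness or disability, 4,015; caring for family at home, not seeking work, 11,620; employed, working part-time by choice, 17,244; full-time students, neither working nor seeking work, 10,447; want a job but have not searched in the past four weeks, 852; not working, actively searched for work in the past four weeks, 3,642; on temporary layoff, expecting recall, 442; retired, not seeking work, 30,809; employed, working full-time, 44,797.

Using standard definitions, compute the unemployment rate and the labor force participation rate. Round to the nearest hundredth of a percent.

Unemployment rate ≈ 6.18%; labor force participation rate ≈ 53.38%.

Employed = 17,244 + 44,797 = 62,041.
Unemployed = 3,642 + 442 = 4,084 (jobless and actively searching, or on temporary layoff).
Labor force = 62,041 + 4,084 = 66,125.
Not in labor force = 4,015 + 11,620 + 10,447 + 852 + 30,809 = 57,743 (those not working and not actively searching are outside the labor force — including those who want a job but have given up searching).
Civilian working-age population = 66,125 + 57,743 = 123,868.
Unemployment rate = 4,084 / 66,125 = 6.18%.
Labor force participation rate = 66,125 / 123,868 = 53.38%.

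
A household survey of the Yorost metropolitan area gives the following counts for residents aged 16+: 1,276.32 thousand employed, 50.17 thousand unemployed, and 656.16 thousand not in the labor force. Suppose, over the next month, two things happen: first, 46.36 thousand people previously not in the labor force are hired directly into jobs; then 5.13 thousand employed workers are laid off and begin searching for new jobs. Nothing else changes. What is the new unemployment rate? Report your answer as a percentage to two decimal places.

Initially, labor force = 1,276.32 + 50.17 = 1,326.49 thousand, so u = 50.17/1,326.49 = 3.78%.
After the first change, employed and labor force both rise by 46.36; unemployed unchanged → E = 1,322.68, U = 50.17, labor force = 1,372.85 thousand.
After the second change, employed falls and unemployed rises by 5.13; labor force unchanged → E = 1,317.55, U = 55.30, labor force = 1,372.85 thousand.
New unemployment rate = 55.30 / 1,372.85 = 4.03%.

New unemployment rate ≈ 4.03%.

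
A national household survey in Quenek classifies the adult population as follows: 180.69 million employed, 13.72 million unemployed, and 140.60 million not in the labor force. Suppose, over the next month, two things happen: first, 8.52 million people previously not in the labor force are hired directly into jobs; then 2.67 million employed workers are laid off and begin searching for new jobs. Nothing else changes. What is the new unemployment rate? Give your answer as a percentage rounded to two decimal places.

New unemployment rate ≈ 8.08%.

Initially, labor force = 180.69 + 13.72 = 194.41 million, so u = 13.72/194.41 = 7.06%.
After the first change, employed and labor force both rise by 8.52; unemployed unchanged → E = 189.21, U = 13.72, labor force = 202.93 million.
After the second change, employed falls and unemployed rises by 2.67; labor force unchanged → E = 186.54, U = 16.39, labor force = 202.93 million.
New unemployment rate = 16.39 / 202.93 = 8.08%.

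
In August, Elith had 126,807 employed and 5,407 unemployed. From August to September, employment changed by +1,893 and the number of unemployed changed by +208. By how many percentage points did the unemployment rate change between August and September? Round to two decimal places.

August: labor force = 126,807 + 5,407 = 132,214; u = 5,407/132,214 = 4.09%.
September: labor force = 128,700 + 5,615 = 134,315; u = 5,615/134,315 = 4.18%.
Change = 4.18% − 4.09% = +0.09 pp.

The unemployment rate changed by +0.09 percentage points.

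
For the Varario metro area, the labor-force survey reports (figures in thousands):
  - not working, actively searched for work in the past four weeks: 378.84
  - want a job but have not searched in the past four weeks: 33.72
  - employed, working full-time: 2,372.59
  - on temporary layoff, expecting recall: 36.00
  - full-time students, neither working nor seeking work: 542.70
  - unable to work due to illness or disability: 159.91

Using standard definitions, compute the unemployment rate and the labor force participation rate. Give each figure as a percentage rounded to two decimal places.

Unemployment rate ≈ 14.88%; labor force participation rate ≈ 79.10%.

Employed = 2,372.59 thousand.
Unemployed = 378.84 + 36.00 = 414.84 thousand (jobless and actively searching, or on temporary layoff).
Labor force = 2,372.59 + 414.84 = 2,787.43 thousand.
Not in labor force = 33.72 + 542.70 + 159.91 = 736.33 thousand (those not working and not actively searching are outside the labor force — including those who want a job but have given up searching).
Civilian working-age population = 2,787.43 + 736.33 = 3,523.76 thousand.
Unemployment rate = 414.84 / 2,787.43 = 14.88%.
Labor force participation rate = 2,787.43 / 3,523.76 = 79.10%.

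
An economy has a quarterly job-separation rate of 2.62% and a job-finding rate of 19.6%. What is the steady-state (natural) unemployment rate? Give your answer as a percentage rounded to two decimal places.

Steady-state unemployment rate ≈ 11.79%.

At steady state the flows balance: s·E = f·U, so U/(E+U) = s/(s+f).
u* = 2.62 / (2.62 + 19.6) = 2.62 / 22.22 = 11.79%.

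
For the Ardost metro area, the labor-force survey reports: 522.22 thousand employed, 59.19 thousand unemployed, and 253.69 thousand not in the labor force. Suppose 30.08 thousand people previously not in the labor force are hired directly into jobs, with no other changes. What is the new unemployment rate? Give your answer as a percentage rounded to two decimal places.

Initially, labor force = 522.22 + 59.19 = 581.41 thousand, so u = 59.19/581.41 = 10.18%.
After the change, employed and labor force both rise by 30.08; unemployed unchanged → E = 552.30, U = 59.19, labor force = 611.49 thousand.
New unemployment rate = 59.19 / 611.49 = 9.68%.

New unemployment rate ≈ 9.68%.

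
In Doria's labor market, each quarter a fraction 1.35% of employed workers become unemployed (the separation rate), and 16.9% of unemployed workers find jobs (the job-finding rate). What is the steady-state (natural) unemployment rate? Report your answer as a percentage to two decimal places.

At steady state the flows balance: s·E = f·U, so U/(E+U) = s/(s+f).
u* = 1.35 / (1.35 + 16.9) = 1.35 / 18.25 = 7.40%.

Steady-state unemployment rate ≈ 7.40%.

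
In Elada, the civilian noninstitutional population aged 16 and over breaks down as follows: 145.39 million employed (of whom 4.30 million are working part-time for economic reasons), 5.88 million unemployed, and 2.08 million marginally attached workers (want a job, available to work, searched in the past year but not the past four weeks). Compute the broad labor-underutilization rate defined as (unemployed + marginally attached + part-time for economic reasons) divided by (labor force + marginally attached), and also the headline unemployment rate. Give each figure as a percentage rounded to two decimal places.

Broad underutilization rate ≈ 7.99%; headline unemployment rate ≈ 3.89%.

Labor force = 145.39 + 5.88 = 151.27 million.
Numerator = 5.88 + 2.08 + 4.30 = 12.26 million.
Denominator = 151.27 + 2.08 = 153.35 million.
Broad rate = 12.26 / 153.35 = 7.99%.
Headline unemployment rate = 5.88 / 151.27 = 3.89%.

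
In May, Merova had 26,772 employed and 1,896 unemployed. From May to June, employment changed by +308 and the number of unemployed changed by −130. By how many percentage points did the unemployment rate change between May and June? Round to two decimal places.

The unemployment rate changed by −0.49 percentage points.

May: labor force = 26,772 + 1,896 = 28,668; u = 1,896/28,668 = 6.61%.
June: labor force = 27,080 + 1,766 = 28,846; u = 1,766/28,846 = 6.12%.
Change = 6.12% − 6.61% = −0.49 pp.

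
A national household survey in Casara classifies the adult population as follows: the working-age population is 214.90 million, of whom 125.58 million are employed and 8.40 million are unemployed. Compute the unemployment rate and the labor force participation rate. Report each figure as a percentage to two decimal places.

Labor force = employed + unemployed = 125.58 + 8.40 = 133.98 million.
Unemployment rate = 8.40 / 133.98 = 6.27%.
Labor force participation rate = 133.98 / 214.90 = 62.35%.

Unemployment rate ≈ 6.27%; labor force participation rate ≈ 62.35%.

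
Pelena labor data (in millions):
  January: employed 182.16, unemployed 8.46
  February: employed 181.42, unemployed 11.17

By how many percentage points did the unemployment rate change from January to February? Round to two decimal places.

January: labor force = 182.16 + 8.46 = 190.62; u = 8.46/190.62 = 4.44%.
February: labor force = 181.42 + 11.17 = 192.59; u = 11.17/192.59 = 5.80%.
Change = 5.80% − 4.44% = +1.36 pp.

The unemployment rate changed by +1.36 percentage points.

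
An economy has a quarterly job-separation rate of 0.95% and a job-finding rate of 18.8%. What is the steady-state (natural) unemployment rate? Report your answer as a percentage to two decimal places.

Steady-state unemployment rate ≈ 4.81%.

At steady state the flows balance: s·E = f·U, so U/(E+U) = s/(s+f).
u* = 0.95 / (0.95 + 18.8) = 0.95 / 19.75 = 4.81%.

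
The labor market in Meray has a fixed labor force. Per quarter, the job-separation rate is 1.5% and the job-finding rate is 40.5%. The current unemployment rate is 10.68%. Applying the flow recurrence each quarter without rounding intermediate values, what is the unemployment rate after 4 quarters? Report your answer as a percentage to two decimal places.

With a fixed labor force, u_{t+1} = u_t + s·(1−u_t) − f·u_t = u_t·(1−s−f) + s.
Here 1−s−f = 0.580 and s = 0.015.
u_1 = 0.106800 × 0.580 + 0.015 = 0.076944.
u_2 = 0.076944 × 0.580 + 0.015 = 0.059628.
u_3 = 0.059628 × 0.580 + 0.015 = 0.049584.
u_4 = 0.049584 × 0.580 + 0.015 = 0.043759.

Unemployment rate after four quarters ≈ 4.38%.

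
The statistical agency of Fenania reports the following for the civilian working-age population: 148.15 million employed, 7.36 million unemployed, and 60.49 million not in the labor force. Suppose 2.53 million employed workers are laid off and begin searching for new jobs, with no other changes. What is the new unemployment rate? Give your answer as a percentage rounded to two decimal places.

Initially, labor force = 148.15 + 7.36 = 155.51 million, so u = 7.36/155.51 = 4.73%.
After the change, employed falls and unemployed rises by 2.53; labor force unchanged → E = 145.62, U = 9.89, labor force = 155.51 million.
New unemployment rate = 9.89 / 155.51 = 6.36%.

New unemployment rate ≈ 6.36%.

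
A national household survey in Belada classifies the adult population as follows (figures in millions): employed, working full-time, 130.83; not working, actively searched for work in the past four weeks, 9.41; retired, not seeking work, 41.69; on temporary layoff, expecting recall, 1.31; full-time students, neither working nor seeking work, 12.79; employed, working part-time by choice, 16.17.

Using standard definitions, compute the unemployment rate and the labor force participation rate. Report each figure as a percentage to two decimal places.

Employed = 130.83 + 16.17 = 147.00 million.
Unemployed = 9.41 + 1.31 = 10.72 million (jobless and actively searching, or on temporary layoff).
Labor force = 147.00 + 10.72 = 157.72 million.
Not in labor force = 41.69 + 12.79 = 54.48 million (those not working and not actively searching are outside the labor force).
Civilian working-age population = 157.72 + 54.48 = 212.20 million.
Unemployment rate = 10.72 / 157.72 = 6.80%.
Labor force participation rate = 157.72 / 212.20 = 74.33%.

Unemployment rate ≈ 6.80%; labor force participation rate ≈ 74.33%.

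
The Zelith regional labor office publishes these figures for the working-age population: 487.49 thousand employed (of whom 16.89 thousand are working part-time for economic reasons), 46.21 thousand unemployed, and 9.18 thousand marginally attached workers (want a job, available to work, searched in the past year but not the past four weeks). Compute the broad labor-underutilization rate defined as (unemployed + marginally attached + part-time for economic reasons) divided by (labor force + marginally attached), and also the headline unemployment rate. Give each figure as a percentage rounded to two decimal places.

Broad underutilization rate ≈ 13.31%; headline unemployment rate ≈ 8.66%.

Labor force = 487.49 + 46.21 = 533.70 thousand.
Numerator = 46.21 + 9.18 + 16.89 = 72.28 thousand.
Denominator = 533.70 + 9.18 = 542.88 thousand.
Broad rate = 72.28 / 542.88 = 13.31%.
Headline unemployment rate = 46.21 / 533.70 = 8.66%.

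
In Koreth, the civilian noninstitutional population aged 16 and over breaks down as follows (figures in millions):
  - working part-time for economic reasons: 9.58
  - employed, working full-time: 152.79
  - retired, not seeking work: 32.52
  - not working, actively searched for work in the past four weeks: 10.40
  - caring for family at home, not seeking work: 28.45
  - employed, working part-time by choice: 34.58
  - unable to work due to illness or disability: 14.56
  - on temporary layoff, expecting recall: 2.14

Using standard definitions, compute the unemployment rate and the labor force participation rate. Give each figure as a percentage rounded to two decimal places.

Employed = 9.58 + 152.79 + 34.58 = 196.95 million (anyone who worked, including part-time for economic reasons, counts as employed).
Unemployed = 10.40 + 2.14 = 12.54 million (jobless and actively searching, or on temporary layoff).
Labor force = 196.95 + 12.54 = 209.49 million.
Not in labor force = 32.52 + 28.45 + 14.56 = 75.53 million (those not working and not actively searching are outside the labor force).
Civilian working-age population = 209.49 + 75.53 = 285.02 million.
Unemployment rate = 12.54 / 209.49 = 5.99%.
Labor force participation rate = 209.49 / 285.02 = 73.50%.

Unemployment rate ≈ 5.99%; labor force participation rate ≈ 73.50%.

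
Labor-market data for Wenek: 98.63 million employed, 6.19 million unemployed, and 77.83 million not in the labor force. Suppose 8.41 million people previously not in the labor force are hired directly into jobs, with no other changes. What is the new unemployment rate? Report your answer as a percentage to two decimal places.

Initially, labor force = 98.63 + 6.19 = 104.82 million, so u = 6.19/104.82 = 5.91%.
After the change, employed and labor force both rise by 8.41; unemployed unchanged → E = 107.04, U = 6.19, labor force = 113.23 million.
New unemployment rate = 6.19 / 113.23 = 5.47%.

New unemployment rate ≈ 5.47%.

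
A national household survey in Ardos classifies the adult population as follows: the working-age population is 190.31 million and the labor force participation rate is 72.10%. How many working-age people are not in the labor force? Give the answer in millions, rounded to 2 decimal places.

About 53.10 million are not in the labor force.

Share not in the labor force = 1 − 0.7210 = 0.2790.
Not in labor force = 0.2790 × 190.31 ≈ 53.10 million.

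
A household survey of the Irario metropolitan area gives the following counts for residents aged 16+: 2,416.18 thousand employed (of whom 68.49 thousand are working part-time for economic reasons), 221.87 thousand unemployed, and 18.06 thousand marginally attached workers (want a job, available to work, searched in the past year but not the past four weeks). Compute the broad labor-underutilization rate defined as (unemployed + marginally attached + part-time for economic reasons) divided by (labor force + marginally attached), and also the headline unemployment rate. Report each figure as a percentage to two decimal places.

Broad underutilization rate ≈ 11.61%; headline unemployment rate ≈ 8.41%.

Labor force = 2,416.18 + 221.87 = 2,638.05 thousand.
Numerator = 221.87 + 18.06 + 68.49 = 308.42 thousand.
Denominator = 2,638.05 + 18.06 = 2,656.11 thousand.
Broad rate = 308.42 / 2,656.11 = 11.61%.
Headline unemployment rate = 221.87 / 2,638.05 = 8.41%.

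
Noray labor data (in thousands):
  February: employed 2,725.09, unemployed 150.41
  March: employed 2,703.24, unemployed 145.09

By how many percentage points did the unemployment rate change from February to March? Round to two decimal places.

February: labor force = 2,725.09 + 150.41 = 2,875.50; u = 150.41/2,875.50 = 5.23%.
March: labor force = 2,703.24 + 145.09 = 2,848.33; u = 145.09/2,848.33 = 5.09%.
Change = 5.09% − 5.23% = −0.14 pp.

The unemployment rate changed by −0.14 percentage points.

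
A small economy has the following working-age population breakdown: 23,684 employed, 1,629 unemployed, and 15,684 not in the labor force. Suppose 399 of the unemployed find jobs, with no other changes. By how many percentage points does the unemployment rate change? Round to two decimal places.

Initially, labor force = 23,684 + 1,629 = 25,313, so u = 1,629/25,313 = 6.44%.
After the change, unemployed falls and employed rises by 399; labor force unchanged → E = 24,083, U = 1,230, labor force = 25,313.
New unemployment rate = 1,230 / 25,313 = 4.86%.
Change = 4.86% − 6.44% = −1.58 percentage points.

The unemployment rate changes by −1.58 percentage points.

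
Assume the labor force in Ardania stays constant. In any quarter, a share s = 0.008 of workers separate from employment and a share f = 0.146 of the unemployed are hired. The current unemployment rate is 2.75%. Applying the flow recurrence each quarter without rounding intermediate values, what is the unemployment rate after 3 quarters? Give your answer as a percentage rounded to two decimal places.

Unemployment rate after three quarters ≈ 3.71%.

With a fixed labor force, u_{t+1} = u_t + s·(1−u_t) − f·u_t = u_t·(1−s−f) + s.
Here 1−s−f = 0.846 and s = 0.008.
u_1 = 0.027500 × 0.846 + 0.008 = 0.031265.
u_2 = 0.031265 × 0.846 + 0.008 = 0.034450.
u_3 = 0.034450 × 0.846 + 0.008 = 0.037145.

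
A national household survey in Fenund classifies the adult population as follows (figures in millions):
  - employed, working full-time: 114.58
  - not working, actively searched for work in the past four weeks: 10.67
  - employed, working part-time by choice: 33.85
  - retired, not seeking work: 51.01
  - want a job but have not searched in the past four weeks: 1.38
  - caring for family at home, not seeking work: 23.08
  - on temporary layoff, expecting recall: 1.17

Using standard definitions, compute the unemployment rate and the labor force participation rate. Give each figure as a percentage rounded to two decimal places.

Employed = 114.58 + 33.85 = 148.43 million.
Unemployed = 10.67 + 1.17 = 11.84 million (jobless and actively searching, or on temporary layoff).
Labor force = 148.43 + 11.84 = 160.27 million.
Not in labor force = 51.01 + 1.38 + 23.08 = 75.47 million (those not working and not actively searching are outside the labor force — including those who want a job but have given up searching).
Civilian working-age population = 160.27 + 75.47 = 235.74 million.
Unemployment rate = 11.84 / 160.27 = 7.39%.
Labor force participation rate = 160.27 / 235.74 = 67.99%.

Unemployment rate ≈ 7.39%; labor force participation rate ≈ 67.99%.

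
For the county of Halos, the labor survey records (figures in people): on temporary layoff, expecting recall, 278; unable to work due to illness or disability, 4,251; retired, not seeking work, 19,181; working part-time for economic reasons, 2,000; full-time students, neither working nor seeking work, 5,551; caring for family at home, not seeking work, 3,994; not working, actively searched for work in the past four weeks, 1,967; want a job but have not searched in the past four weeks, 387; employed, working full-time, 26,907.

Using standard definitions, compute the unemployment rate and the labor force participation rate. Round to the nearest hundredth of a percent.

Unemployment rate ≈ 7.21%; labor force participation rate ≈ 48.29%.

Employed = 2,000 + 26,907 = 28,907 (anyone who worked, including part-time for economic reasons, counts as employed).
Unemployed = 278 + 1,967 = 2,245 (jobless and actively searching, or on temporary layoff).
Labor force = 28,907 + 2,245 = 31,152.
Not in labor force = 4,251 + 19,181 + 5,551 + 3,994 + 387 = 33,364 (those not working and not actively searching are outside the labor force — including those who want a job but have given up searching).
Civilian working-age population = 31,152 + 33,364 = 64,516.
Unemployment rate = 2,245 / 31,152 = 7.21%.
Labor force participation rate = 31,152 / 64,516 = 48.29%.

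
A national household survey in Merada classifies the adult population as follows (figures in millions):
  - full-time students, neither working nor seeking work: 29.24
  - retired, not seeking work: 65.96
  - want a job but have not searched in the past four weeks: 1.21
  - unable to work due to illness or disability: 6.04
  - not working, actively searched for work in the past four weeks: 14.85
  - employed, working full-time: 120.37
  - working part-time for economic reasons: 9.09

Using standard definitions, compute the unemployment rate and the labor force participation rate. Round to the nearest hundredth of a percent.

Employed = 120.37 + 9.09 = 129.46 million (anyone who worked, including part-time for economic reasons, counts as employed).
Unemployed = 14.85 million.
Labor force = 129.46 + 14.85 = 144.31 million.
Not in labor force = 29.24 + 65.96 + 1.21 + 6.04 = 102.45 million (those not working and not actively searching are outside the labor force — including those who want a job but have given up searching).
Civilian working-age population = 144.31 + 102.45 = 246.76 million.
Unemployment rate = 14.85 / 144.31 = 10.29%.
Labor force participation rate = 144.31 / 246.76 = 58.48%.

Unemployment rate ≈ 10.29%; labor force participation rate ≈ 58.48%.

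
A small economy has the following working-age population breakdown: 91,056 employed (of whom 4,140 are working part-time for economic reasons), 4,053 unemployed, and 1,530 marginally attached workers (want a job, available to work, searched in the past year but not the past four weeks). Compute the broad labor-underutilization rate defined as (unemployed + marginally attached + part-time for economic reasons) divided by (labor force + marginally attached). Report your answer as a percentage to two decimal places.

Broad underutilization rate ≈ 10.06%.

Labor force = 91,056 + 4,053 = 95,109.
Numerator = 4,053 + 1,530 + 4,140 = 9,723.
Denominator = 95,109 + 1,530 = 96,639.
Broad rate = 9,723 / 96,639 = 10.06%.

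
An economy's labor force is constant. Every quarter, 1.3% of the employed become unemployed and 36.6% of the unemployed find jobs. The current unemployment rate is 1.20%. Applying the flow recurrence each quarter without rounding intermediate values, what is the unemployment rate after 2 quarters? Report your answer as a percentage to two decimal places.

With a fixed labor force, u_{t+1} = u_t + s·(1−u_t) − f·u_t = u_t·(1−s−f) + s.
Here 1−s−f = 0.621 and s = 0.013.
u_1 = 0.012000 × 0.621 + 0.013 = 0.020452.
u_2 = 0.020452 × 0.621 + 0.013 = 0.025701.

Unemployment rate after two quarters ≈ 2.57%.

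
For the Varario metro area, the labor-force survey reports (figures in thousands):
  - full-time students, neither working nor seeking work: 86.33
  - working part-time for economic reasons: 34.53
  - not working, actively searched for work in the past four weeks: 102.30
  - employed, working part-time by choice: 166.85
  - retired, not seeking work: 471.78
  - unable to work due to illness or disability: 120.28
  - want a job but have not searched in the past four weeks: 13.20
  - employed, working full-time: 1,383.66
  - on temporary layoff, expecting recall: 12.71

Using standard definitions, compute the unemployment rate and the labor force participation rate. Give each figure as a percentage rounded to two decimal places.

Employed = 34.53 + 166.85 + 1,383.66 = 1,585.04 thousand (anyone who worked, including part-time for economic reasons, counts as employed).
Unemployed = 102.30 + 12.71 = 115.01 thousand (jobless and actively searching, or on temporary layoff).
Labor force = 1,585.04 + 115.01 = 1,700.05 thousand.
Not in labor force = 86.33 + 471.78 + 120.28 + 13.20 = 691.59 thousand (those not working and not actively searching are outside the labor force — including those who want a job but have given up searching).
Civilian working-age population = 1,700.05 + 691.59 = 2,391.64 thousand.
Unemployment rate = 115.01 / 1,700.05 = 6.77%.
Labor force participation rate = 1,700.05 / 2,391.64 = 71.08%.

Unemployment rate ≈ 6.77%; labor force participation rate ≈ 71.08%.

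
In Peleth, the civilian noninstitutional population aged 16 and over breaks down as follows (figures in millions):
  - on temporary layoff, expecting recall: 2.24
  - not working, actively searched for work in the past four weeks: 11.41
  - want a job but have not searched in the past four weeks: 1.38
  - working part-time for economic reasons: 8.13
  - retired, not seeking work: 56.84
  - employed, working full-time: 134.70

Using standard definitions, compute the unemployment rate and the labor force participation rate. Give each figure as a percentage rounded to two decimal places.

Unemployment rate ≈ 8.72%; labor force participation rate ≈ 72.88%.

Employed = 8.13 + 134.70 = 142.83 million (anyone who worked, including part-time for economic reasons, counts as employed).
Unemployed = 2.24 + 11.41 = 13.65 million (jobless and actively searching, or on temporary layoff).
Labor force = 142.83 + 13.65 = 156.48 million.
Not in labor force = 1.38 + 56.84 = 58.22 million (those not working and not actively searching are outside the labor force — including those who want a job but have given up searching).
Civilian working-age population = 156.48 + 58.22 = 214.70 million.
Unemployment rate = 13.65 / 156.48 = 8.72%.
Labor force participation rate = 156.48 / 214.70 = 72.88%.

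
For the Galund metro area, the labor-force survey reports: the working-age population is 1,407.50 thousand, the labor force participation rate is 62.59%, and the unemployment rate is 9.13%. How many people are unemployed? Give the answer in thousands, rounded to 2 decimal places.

Labor force = 0.6259 × 1,407.50 = 880.95 thousand.
Unemployed = 0.0913 × 880.95 ≈ 80.43 thousand.

About 80.43 thousand are unemployed.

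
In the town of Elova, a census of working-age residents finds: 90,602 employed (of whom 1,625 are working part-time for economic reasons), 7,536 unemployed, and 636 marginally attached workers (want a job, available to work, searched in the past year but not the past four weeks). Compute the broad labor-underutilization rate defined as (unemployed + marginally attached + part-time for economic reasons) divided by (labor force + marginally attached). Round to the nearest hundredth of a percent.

Labor force = 90,602 + 7,536 = 98,138.
Numerator = 7,536 + 636 + 1,625 = 9,797.
Denominator = 98,138 + 636 = 98,774.
Broad rate = 9,797 / 98,774 = 9.92%.

Broad underutilization rate ≈ 9.92%.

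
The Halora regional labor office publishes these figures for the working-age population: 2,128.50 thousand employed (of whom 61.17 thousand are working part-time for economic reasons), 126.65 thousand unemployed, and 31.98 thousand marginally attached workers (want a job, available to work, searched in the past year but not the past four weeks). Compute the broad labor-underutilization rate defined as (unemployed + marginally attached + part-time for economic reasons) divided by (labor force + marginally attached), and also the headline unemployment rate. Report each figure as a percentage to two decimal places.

Broad underutilization rate ≈ 9.61%; headline unemployment rate ≈ 5.62%.

Labor force = 2,128.50 + 126.65 = 2,255.15 thousand.
Numerator = 126.65 + 31.98 + 61.17 = 219.80 thousand.
Denominator = 2,255.15 + 31.98 = 2,287.13 thousand.
Broad rate = 219.80 / 2,287.13 = 9.61%.
Headline unemployment rate = 126.65 / 2,255.15 = 5.62%.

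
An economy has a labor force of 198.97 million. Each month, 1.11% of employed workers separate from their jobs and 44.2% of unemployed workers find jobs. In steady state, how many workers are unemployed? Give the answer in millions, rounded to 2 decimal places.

Steady-state unemployment rate u* = s/(s+f) = 1.11/(1.11+44.2) = 0.024498.
Unemployed = u* × labor force = 0.024498 × 198.97 ≈ 4.87 million.

About 4.87 million are unemployed in steady state.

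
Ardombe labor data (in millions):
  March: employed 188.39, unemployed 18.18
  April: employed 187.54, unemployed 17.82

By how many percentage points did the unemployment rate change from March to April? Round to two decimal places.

The unemployment rate changed by −0.12 percentage points.

March: labor force = 188.39 + 18.18 = 206.57; u = 18.18/206.57 = 8.80%.
April: labor force = 187.54 + 17.82 = 205.36; u = 17.82/205.36 = 8.68%.
Change = 8.68% − 8.80% = −0.12 pp.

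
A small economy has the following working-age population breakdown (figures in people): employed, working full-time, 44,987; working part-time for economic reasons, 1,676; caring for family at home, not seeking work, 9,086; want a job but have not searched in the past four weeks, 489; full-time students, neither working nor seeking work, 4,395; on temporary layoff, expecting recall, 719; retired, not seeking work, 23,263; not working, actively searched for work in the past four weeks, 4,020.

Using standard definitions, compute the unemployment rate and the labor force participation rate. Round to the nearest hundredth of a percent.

Employed = 44,987 + 1,676 = 46,663 (anyone who worked, including part-time for economic reasons, counts as employed).
Unemployed = 719 + 4,020 = 4,739 (jobless and actively searching, or on temporary layoff).
Labor force = 46,663 + 4,739 = 51,402.
Not in labor force = 9,086 + 489 + 4,395 + 23,263 = 37,233 (those not working and not actively searching are outside the labor force — including those who want a job but have given up searching).
Civilian working-age population = 51,402 + 37,233 = 88,635.
Unemployment rate = 4,739 / 51,402 = 9.22%.
Labor force participation rate = 51,402 / 88,635 = 57.99%.

Unemployment rate ≈ 9.22%; labor force participation rate ≈ 57.99%.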